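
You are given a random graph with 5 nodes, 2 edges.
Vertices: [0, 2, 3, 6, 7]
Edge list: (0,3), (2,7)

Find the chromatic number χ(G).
χ(G) = 2

Clique number ω(G) = 2 (lower bound: χ ≥ ω).
The graph is bipartite (no odd cycle), so 2 colors suffice: χ(G) = 2.
A valid 2-coloring: color 1: [0, 2, 6]; color 2: [3, 7].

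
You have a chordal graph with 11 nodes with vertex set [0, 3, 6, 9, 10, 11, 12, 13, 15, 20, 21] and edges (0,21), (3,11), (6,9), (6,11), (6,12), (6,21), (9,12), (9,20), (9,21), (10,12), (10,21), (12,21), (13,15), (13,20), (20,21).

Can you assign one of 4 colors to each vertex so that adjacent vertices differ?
Yes, G is 4-colorable

A valid 4-coloring: color 1: [11, 13, 21]; color 2: [0, 3, 12, 15, 20]; color 3: [6, 10]; color 4: [9].
(χ(G) = 4 ≤ 4.)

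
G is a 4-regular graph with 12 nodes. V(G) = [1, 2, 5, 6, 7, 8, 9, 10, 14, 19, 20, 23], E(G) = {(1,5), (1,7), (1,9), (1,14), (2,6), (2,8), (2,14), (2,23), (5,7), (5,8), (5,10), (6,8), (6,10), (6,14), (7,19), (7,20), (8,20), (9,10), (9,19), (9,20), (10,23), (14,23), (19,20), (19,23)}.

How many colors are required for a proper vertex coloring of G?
Clique number ω(G) = 3 (lower bound: χ ≥ ω).
The clique on [1, 5, 7] has size 3, forcing χ ≥ 3, and the coloring below uses 3 colors, so χ(G) = 3.
A valid 3-coloring: color 1: [5, 6, 20, 23]; color 2: [7, 8, 9, 14]; color 3: [1, 2, 10, 19].

χ(G) = 3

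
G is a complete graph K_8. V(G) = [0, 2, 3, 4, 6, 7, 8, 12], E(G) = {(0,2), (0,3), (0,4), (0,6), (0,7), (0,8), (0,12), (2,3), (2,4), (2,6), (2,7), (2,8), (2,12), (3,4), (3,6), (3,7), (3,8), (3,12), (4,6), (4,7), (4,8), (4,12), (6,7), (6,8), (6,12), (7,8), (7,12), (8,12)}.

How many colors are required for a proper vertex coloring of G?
χ(G) = 8

Clique number ω(G) = 8 (lower bound: χ ≥ ω).
The clique on [0, 2, 3, 4, 6, 7, 8, 12] has size 8, forcing χ ≥ 8, and the coloring below uses 8 colors, so χ(G) = 8.
A valid 8-coloring: color 1: [4]; color 2: [12]; color 3: [6]; color 4: [3]; color 5: [8]; color 6: [7]; color 7: [2]; color 8: [0].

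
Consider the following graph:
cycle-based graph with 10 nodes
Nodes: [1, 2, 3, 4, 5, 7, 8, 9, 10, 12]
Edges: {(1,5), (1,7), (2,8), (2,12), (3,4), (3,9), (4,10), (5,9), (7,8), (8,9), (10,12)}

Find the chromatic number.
Clique number ω(G) = 2 (lower bound: χ ≥ ω).
Odd cycle [8, 2, 12, 10, 4, 3, 9] needs 3 colors (χ ≥ 3).
The coloring below uses 3 colors, so χ(G) = 3.
A valid 3-coloring: color 1: [1, 2, 9, 10]; color 2: [3, 5, 8, 12]; color 3: [4, 7].

χ(G) = 3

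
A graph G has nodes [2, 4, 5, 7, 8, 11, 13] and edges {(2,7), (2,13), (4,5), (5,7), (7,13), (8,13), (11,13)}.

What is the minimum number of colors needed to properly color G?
χ(G) = 3

Clique number ω(G) = 3 (lower bound: χ ≥ ω).
The clique on [2, 7, 13] has size 3, forcing χ ≥ 3, and the coloring below uses 3 colors, so χ(G) = 3.
A valid 3-coloring: color 1: [5, 13]; color 2: [4, 7, 8, 11]; color 3: [2].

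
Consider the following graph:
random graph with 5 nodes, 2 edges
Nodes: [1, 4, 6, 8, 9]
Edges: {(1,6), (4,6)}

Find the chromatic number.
χ(G) = 2

Clique number ω(G) = 2 (lower bound: χ ≥ ω).
The graph is bipartite (no odd cycle), so 2 colors suffice: χ(G) = 2.
A valid 2-coloring: color 1: [6, 8, 9]; color 2: [1, 4].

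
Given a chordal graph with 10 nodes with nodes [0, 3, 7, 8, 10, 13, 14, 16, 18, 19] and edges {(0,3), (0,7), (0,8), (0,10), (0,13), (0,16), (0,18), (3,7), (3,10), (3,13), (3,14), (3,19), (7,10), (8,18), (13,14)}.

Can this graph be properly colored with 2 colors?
The clique on vertices [0, 3, 7, 10] has size 4 > 2, so it alone needs 4 colors.

No, G is not 2-colorable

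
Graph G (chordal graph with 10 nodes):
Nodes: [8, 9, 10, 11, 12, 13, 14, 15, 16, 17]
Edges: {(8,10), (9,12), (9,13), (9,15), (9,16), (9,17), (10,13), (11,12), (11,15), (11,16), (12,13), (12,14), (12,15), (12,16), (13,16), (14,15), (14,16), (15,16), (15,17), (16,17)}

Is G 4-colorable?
Yes, G is 4-colorable

A valid 4-coloring: color 1: [10, 16]; color 2: [8, 12, 17]; color 3: [13, 15]; color 4: [9, 11, 14].
(χ(G) = 4 ≤ 4.)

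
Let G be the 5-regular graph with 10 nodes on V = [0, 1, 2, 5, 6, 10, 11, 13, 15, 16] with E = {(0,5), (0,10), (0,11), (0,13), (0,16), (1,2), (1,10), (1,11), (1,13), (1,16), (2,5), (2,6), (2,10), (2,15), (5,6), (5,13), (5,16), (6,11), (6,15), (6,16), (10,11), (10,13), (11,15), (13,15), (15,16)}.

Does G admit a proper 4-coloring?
Yes, G is 4-colorable

A valid 4-coloring: color 1: [0, 1, 6]; color 2: [2, 11, 13, 16]; color 3: [5, 10, 15].
(χ(G) = 3 ≤ 4.)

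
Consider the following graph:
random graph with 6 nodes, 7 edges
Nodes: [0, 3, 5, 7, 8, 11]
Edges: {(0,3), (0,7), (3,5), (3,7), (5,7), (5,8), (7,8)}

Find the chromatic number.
Clique number ω(G) = 3 (lower bound: χ ≥ ω).
The clique on [5, 7, 8] has size 3, forcing χ ≥ 3, and the coloring below uses 3 colors, so χ(G) = 3.
A valid 3-coloring: color 1: [7, 11]; color 2: [3, 8]; color 3: [0, 5].

χ(G) = 3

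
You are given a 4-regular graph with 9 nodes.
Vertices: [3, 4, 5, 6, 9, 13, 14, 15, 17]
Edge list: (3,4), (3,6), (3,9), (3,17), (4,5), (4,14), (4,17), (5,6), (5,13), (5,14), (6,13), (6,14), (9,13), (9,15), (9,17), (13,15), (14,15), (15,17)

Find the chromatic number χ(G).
Clique number ω(G) = 3 (lower bound: χ ≥ ω).
The clique on [3, 9, 17] has size 3, forcing χ ≥ 3, and the coloring below uses 3 colors, so χ(G) = 3.
A valid 3-coloring: color 1: [3, 5, 15]; color 2: [13, 14, 17]; color 3: [4, 6, 9].

χ(G) = 3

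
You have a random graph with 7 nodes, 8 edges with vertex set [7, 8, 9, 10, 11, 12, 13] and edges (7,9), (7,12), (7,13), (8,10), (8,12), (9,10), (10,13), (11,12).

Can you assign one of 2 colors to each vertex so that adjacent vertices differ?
Odd cycle [13, 10, 8, 12, 7] needs 3 colors (χ ≥ 3).
Hence χ(G) ≥ 3 > 2, so no proper 2-coloring exists.

No, G is not 2-colorable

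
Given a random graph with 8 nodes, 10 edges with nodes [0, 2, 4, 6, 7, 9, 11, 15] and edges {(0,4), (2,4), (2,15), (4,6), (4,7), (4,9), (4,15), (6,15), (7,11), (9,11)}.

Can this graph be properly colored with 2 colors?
No, G is not 2-colorable

The clique on vertices [2, 4, 15] has size 3 > 2, so it alone needs 3 colors.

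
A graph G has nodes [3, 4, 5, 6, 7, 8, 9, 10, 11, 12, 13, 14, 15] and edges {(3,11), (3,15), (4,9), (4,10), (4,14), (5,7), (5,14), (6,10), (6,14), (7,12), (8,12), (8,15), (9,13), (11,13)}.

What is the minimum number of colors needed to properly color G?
Clique number ω(G) = 2 (lower bound: χ ≥ ω).
Odd cycle [7, 12, 8, 15, 3, 11, 13, 9, 4, 14, 5] needs 3 colors (χ ≥ 3).
The coloring below uses 3 colors, so χ(G) = 3.
A valid 3-coloring: color 1: [3, 7, 8, 10, 13, 14]; color 2: [4, 5, 6, 11, 12, 15]; color 3: [9].

χ(G) = 3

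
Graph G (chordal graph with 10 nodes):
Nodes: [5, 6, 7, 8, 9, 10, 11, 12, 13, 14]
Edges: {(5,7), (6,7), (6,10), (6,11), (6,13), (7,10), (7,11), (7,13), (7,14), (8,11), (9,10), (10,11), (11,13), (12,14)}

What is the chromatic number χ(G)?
χ(G) = 4

Clique number ω(G) = 4 (lower bound: χ ≥ ω).
The clique on [6, 7, 10, 11] has size 4, forcing χ ≥ 4, and the coloring below uses 4 colors, so χ(G) = 4.
A valid 4-coloring: color 1: [7, 8, 9, 12]; color 2: [5, 11, 14]; color 3: [6]; color 4: [10, 13].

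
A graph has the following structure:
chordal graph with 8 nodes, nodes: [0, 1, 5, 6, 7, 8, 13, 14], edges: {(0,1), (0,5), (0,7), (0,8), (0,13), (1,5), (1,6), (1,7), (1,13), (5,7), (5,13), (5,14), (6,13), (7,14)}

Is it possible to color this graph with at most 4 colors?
A valid 4-coloring: color 1: [0, 6, 14]; color 2: [5, 8]; color 3: [1]; color 4: [7, 13].
(χ(G) = 4 ≤ 4.)

Yes, G is 4-colorable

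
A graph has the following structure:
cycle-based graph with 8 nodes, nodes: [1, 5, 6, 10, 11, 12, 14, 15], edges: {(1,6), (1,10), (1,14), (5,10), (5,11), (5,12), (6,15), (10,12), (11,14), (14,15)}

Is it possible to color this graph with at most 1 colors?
The clique on vertices [5, 10, 12] has size 3 > 1, so it alone needs 3 colors.

No, G is not 1-colorable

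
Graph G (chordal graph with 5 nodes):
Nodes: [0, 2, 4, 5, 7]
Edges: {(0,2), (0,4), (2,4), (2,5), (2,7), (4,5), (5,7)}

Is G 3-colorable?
A valid 3-coloring: color 1: [2]; color 2: [4, 7]; color 3: [0, 5].
(χ(G) = 3 ≤ 3.)

Yes, G is 3-colorable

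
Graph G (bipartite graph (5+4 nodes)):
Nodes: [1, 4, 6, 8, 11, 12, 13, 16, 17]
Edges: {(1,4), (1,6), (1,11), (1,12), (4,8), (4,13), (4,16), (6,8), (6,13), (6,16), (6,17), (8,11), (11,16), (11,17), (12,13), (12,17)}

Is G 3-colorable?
Yes, G is 3-colorable

A valid 3-coloring: color 1: [4, 6, 11, 12]; color 2: [1, 8, 13, 16, 17].
(χ(G) = 2 ≤ 3.)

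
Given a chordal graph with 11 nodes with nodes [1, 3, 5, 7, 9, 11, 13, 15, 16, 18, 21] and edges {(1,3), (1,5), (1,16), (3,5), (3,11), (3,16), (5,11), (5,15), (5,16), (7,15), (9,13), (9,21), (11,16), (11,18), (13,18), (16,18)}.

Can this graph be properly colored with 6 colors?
A valid 6-coloring: color 1: [13, 15, 16, 21]; color 2: [5, 7, 9, 18]; color 3: [1, 11]; color 4: [3].
(χ(G) = 4 ≤ 6.)

Yes, G is 6-colorable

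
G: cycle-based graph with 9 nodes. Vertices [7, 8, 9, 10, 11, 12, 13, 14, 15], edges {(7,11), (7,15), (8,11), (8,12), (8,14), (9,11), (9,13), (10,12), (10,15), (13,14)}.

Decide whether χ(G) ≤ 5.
Yes, G is 5-colorable

A valid 5-coloring: color 1: [11, 12, 13, 15]; color 2: [7, 8, 9, 10]; color 3: [14].
(χ(G) = 3 ≤ 5.)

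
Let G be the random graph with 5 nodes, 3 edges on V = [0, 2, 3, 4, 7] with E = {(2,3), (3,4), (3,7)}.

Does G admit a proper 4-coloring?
Yes, G is 4-colorable

A valid 4-coloring: color 1: [0, 3]; color 2: [2, 4, 7].
(χ(G) = 2 ≤ 4.)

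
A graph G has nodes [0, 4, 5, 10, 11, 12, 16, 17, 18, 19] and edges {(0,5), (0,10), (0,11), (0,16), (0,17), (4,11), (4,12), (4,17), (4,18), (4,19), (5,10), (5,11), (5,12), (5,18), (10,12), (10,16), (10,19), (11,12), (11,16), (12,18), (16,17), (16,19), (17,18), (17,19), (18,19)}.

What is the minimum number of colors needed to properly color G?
χ(G) = 4

Clique number ω(G) = 4 (lower bound: χ ≥ ω).
The clique on [4, 17, 18, 19] has size 4, forcing χ ≥ 4, and the coloring below uses 4 colors, so χ(G) = 4.
A valid 4-coloring: color 1: [4, 5, 16]; color 2: [10, 11, 18]; color 3: [12, 17]; color 4: [0, 19].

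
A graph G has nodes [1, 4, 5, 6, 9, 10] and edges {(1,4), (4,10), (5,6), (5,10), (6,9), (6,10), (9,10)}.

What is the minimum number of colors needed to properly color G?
χ(G) = 3

Clique number ω(G) = 3 (lower bound: χ ≥ ω).
The clique on [6, 9, 10] has size 3, forcing χ ≥ 3, and the coloring below uses 3 colors, so χ(G) = 3.
A valid 3-coloring: color 1: [1, 10]; color 2: [4, 6]; color 3: [5, 9].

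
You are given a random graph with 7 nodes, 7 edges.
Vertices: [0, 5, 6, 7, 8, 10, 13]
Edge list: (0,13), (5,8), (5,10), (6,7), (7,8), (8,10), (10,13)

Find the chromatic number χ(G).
χ(G) = 3

Clique number ω(G) = 3 (lower bound: χ ≥ ω).
The clique on [5, 8, 10] has size 3, forcing χ ≥ 3, and the coloring below uses 3 colors, so χ(G) = 3.
A valid 3-coloring: color 1: [6, 8, 13]; color 2: [0, 7, 10]; color 3: [5].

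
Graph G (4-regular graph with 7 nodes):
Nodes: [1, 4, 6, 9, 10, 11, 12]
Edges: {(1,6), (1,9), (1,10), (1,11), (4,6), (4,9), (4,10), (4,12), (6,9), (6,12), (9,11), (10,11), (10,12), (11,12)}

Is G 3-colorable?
No, G is not 3-colorable

Suppose a proper 3-coloring c exists. The clique [1, 6, 9] takes 3 distinct colors; by symmetry let c(1) = 1, c(6) = 2, c(9) = 3.
- Vertex 4: neighbors [6, 9] already have colors [2, 3] ⇒ c(4) = 1.
- Vertex 11: neighbors [1, 9] already have colors [1, 3] ⇒ c(11) = 2.
- Vertex 10: neighbors [1, 11] already have colors [1, 2] ⇒ c(10) = 3.
- Vertex 12: neighbors [4, 6, 10] already have colors [1, 2, 3] — all 3 colors blocked. Contradiction.
The forced assignments end in a contradiction, so G has no proper 3-coloring (χ ≥ 4).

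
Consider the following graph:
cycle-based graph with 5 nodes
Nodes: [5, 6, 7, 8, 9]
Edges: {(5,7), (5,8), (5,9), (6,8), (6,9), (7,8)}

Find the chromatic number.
χ(G) = 3

Clique number ω(G) = 3 (lower bound: χ ≥ ω).
The clique on [5, 7, 8] has size 3, forcing χ ≥ 3, and the coloring below uses 3 colors, so χ(G) = 3.
A valid 3-coloring: color 1: [5, 6]; color 2: [8, 9]; color 3: [7].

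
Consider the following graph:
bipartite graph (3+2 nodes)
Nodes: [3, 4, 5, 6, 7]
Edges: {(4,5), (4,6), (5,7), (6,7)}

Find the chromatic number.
χ(G) = 2

Clique number ω(G) = 2 (lower bound: χ ≥ ω).
The graph is bipartite (no odd cycle), so 2 colors suffice: χ(G) = 2.
A valid 2-coloring: color 1: [3, 4, 7]; color 2: [5, 6].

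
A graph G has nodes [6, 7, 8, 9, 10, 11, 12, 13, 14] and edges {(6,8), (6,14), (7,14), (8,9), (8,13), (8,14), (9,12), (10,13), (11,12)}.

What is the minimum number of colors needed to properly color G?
Clique number ω(G) = 3 (lower bound: χ ≥ ω).
The clique on [6, 8, 14] has size 3, forcing χ ≥ 3, and the coloring below uses 3 colors, so χ(G) = 3.
A valid 3-coloring: color 1: [7, 8, 10, 12]; color 2: [9, 11, 13, 14]; color 3: [6].

χ(G) = 3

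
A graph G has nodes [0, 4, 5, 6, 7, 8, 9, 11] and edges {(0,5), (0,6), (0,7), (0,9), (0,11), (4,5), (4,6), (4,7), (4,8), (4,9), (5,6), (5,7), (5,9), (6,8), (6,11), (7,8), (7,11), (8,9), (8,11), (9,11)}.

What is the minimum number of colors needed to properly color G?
χ(G) = 4

Clique number ω(G) = 3 (lower bound: χ ≥ ω).
Odd cycle [11, 8, 4, 5, 0] needs 3 colors (χ ≥ 3).
Vertex 6 is adjacent to every vertex of [0, 4, 5, 8, 11], which already need 3 colors among themselves, so 6 needs a new color (χ ≥ 4).
The coloring below uses 4 colors, so χ(G) = 4.
A valid 4-coloring: color 1: [5, 11]; color 2: [6, 7, 9]; color 3: [0, 8]; color 4: [4].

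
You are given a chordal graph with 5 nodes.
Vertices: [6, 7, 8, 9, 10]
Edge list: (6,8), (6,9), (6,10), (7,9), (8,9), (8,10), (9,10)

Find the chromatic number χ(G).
Clique number ω(G) = 4 (lower bound: χ ≥ ω).
The clique on [6, 8, 9, 10] has size 4, forcing χ ≥ 4, and the coloring below uses 4 colors, so χ(G) = 4.
A valid 4-coloring: color 1: [9]; color 2: [6, 7]; color 3: [10]; color 4: [8].

χ(G) = 4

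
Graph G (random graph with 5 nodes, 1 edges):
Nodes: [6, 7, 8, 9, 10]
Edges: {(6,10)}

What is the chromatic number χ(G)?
Clique number ω(G) = 2 (lower bound: χ ≥ ω).
The graph is bipartite (no odd cycle), so 2 colors suffice: χ(G) = 2.
A valid 2-coloring: color 1: [7, 8, 9, 10]; color 2: [6].

χ(G) = 2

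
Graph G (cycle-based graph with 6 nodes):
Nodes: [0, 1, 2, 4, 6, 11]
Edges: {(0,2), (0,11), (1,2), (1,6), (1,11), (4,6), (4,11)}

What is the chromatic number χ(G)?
Clique number ω(G) = 2 (lower bound: χ ≥ ω).
The graph is bipartite (no odd cycle), so 2 colors suffice: χ(G) = 2.
A valid 2-coloring: color 1: [2, 6, 11]; color 2: [0, 1, 4].

χ(G) = 2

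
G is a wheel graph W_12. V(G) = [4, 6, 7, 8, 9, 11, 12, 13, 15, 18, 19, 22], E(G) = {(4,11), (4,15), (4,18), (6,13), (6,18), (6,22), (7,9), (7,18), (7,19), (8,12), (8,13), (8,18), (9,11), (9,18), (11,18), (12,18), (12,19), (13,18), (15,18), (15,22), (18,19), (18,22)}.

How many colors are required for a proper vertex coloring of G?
χ(G) = 4

Clique number ω(G) = 3 (lower bound: χ ≥ ω).
Odd cycle [4, 15, 22, 6, 13, 8, 12, 19, 7, 9, 11] needs 3 colors (χ ≥ 3).
Vertex 18 is adjacent to every vertex of [4, 6, 7, 8, 9, 11, 12, 13, 15, 19, 22], which already need 3 colors among themselves, so 18 needs a new color (χ ≥ 4).
The coloring below uses 4 colors, so χ(G) = 4.
A valid 4-coloring: color 1: [18]; color 2: [4, 9, 12, 13, 22]; color 3: [6, 8, 11, 15, 19]; color 4: [7].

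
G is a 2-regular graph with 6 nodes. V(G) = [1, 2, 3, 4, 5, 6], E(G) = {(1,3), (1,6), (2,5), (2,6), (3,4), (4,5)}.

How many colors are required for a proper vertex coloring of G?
χ(G) = 2

Clique number ω(G) = 2 (lower bound: χ ≥ ω).
The graph is bipartite (no odd cycle), so 2 colors suffice: χ(G) = 2.
A valid 2-coloring: color 1: [1, 2, 4]; color 2: [3, 5, 6].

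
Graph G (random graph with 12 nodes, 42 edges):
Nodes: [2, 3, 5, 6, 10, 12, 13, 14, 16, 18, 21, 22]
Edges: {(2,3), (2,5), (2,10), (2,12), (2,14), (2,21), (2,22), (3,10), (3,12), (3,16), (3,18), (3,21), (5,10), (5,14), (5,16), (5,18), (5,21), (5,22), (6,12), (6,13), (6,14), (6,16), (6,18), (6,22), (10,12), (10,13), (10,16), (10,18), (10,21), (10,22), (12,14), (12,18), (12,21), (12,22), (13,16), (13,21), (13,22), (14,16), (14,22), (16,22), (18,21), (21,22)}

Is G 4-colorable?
No, G is not 4-colorable

The clique on vertices [2, 3, 10, 12, 21] has size 5 > 4, so it alone needs 5 colors.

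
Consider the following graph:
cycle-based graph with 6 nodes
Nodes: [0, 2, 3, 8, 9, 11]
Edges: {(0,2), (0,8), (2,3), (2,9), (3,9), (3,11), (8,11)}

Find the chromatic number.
χ(G) = 3

Clique number ω(G) = 3 (lower bound: χ ≥ ω).
The clique on [2, 3, 9] has size 3, forcing χ ≥ 3, and the coloring below uses 3 colors, so χ(G) = 3.
A valid 3-coloring: color 1: [2, 8]; color 2: [0, 3]; color 3: [9, 11].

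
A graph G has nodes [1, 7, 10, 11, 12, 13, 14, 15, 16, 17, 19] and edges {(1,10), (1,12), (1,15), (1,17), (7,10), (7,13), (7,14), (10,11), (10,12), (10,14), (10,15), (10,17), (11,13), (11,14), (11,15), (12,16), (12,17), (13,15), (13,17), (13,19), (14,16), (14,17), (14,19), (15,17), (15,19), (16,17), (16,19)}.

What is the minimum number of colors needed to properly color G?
χ(G) = 4

Clique number ω(G) = 4 (lower bound: χ ≥ ω).
The clique on [1, 10, 12, 17] has size 4, forcing χ ≥ 4, and the coloring below uses 4 colors, so χ(G) = 4.
A valid 4-coloring: color 1: [7, 11, 17, 19]; color 2: [10, 13, 16]; color 3: [12, 14, 15]; color 4: [1].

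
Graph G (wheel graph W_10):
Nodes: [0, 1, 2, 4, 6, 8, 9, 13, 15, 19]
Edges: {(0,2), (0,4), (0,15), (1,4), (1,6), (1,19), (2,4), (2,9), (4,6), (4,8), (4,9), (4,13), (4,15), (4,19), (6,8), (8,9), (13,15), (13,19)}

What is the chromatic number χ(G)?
χ(G) = 4

Clique number ω(G) = 3 (lower bound: χ ≥ ω).
Odd cycle [0, 15, 13, 19, 1, 6, 8, 9, 2] needs 3 colors (χ ≥ 3).
Vertex 4 is adjacent to every vertex of [0, 1, 2, 6, 8, 9, 13, 15, 19], which already need 3 colors among themselves, so 4 needs a new color (χ ≥ 4).
The coloring below uses 4 colors, so χ(G) = 4.
A valid 4-coloring: color 1: [4]; color 2: [0, 1, 9, 13]; color 3: [2, 6, 15, 19]; color 4: [8].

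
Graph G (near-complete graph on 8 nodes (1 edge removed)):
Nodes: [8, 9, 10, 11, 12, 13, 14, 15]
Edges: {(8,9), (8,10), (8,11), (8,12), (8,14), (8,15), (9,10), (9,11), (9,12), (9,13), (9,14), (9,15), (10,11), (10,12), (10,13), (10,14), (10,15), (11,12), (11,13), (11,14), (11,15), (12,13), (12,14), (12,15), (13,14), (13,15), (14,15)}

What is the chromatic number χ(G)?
χ(G) = 7

Clique number ω(G) = 7 (lower bound: χ ≥ ω).
The clique on [8, 9, 10, 11, 12, 14, 15] has size 7, forcing χ ≥ 7, and the coloring below uses 7 colors, so χ(G) = 7.
A valid 7-coloring: color 1: [15]; color 2: [9]; color 3: [11]; color 4: [14]; color 5: [12]; color 6: [10]; color 7: [8, 13].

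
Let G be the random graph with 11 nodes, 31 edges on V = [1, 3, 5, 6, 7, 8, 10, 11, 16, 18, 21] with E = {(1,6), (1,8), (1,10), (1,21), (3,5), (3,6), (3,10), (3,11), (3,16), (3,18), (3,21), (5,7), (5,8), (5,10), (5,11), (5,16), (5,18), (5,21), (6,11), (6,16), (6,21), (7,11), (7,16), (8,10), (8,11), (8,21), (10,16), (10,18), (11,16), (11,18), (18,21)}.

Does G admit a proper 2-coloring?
The clique on vertices [3, 5, 10, 16] has size 4 > 2, so it alone needs 4 colors.

No, G is not 2-colorable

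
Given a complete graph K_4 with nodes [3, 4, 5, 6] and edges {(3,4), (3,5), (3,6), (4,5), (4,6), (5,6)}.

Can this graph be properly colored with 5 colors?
Yes, G is 5-colorable

A valid 5-coloring: color 1: [3]; color 2: [4]; color 3: [6]; color 4: [5].
(χ(G) = 4 ≤ 5.)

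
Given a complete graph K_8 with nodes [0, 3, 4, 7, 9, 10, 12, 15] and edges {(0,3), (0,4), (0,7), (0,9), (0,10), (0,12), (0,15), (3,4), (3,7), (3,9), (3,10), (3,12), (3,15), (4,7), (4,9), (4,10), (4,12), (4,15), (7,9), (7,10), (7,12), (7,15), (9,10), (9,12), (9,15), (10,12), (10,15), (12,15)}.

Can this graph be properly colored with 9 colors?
Yes, G is 9-colorable

A valid 9-coloring: color 1: [9]; color 2: [7]; color 3: [15]; color 4: [10]; color 5: [12]; color 6: [4]; color 7: [0]; color 8: [3].
(χ(G) = 8 ≤ 9.)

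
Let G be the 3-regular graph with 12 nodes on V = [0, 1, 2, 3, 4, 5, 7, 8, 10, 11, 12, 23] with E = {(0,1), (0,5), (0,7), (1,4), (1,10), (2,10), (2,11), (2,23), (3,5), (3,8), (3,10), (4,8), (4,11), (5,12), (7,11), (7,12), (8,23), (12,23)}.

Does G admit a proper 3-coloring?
Yes, G is 3-colorable

A valid 3-coloring: color 1: [1, 3, 7, 23]; color 2: [5, 8, 10, 11]; color 3: [0, 2, 4, 12].
(χ(G) = 3 ≤ 3.)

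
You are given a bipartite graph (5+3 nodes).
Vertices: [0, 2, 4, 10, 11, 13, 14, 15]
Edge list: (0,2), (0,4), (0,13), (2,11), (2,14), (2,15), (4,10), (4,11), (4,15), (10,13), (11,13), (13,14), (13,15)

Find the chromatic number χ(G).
χ(G) = 2

Clique number ω(G) = 2 (lower bound: χ ≥ ω).
The graph is bipartite (no odd cycle), so 2 colors suffice: χ(G) = 2.
A valid 2-coloring: color 1: [2, 4, 13]; color 2: [0, 10, 11, 14, 15].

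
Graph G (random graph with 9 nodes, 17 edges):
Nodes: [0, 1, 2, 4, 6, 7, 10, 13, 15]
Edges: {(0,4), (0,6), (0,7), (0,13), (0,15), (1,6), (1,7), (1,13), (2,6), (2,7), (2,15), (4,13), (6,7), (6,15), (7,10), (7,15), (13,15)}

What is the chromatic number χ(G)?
χ(G) = 4

Clique number ω(G) = 4 (lower bound: χ ≥ ω).
The clique on [0, 6, 7, 15] has size 4, forcing χ ≥ 4, and the coloring below uses 4 colors, so χ(G) = 4.
A valid 4-coloring: color 1: [7, 13]; color 2: [0, 1, 2, 10]; color 3: [4, 15]; color 4: [6].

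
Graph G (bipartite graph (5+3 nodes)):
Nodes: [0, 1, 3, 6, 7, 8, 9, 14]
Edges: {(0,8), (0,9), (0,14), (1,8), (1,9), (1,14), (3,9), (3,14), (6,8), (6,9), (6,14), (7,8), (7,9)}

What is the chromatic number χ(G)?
χ(G) = 2

Clique number ω(G) = 2 (lower bound: χ ≥ ω).
The graph is bipartite (no odd cycle), so 2 colors suffice: χ(G) = 2.
A valid 2-coloring: color 1: [8, 9, 14]; color 2: [0, 1, 3, 6, 7].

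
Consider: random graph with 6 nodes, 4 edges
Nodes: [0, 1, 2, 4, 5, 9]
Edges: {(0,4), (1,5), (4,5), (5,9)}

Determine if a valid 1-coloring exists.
Edge (0,4) forces its endpoints to differ, so 1 color is not enough.

No, G is not 1-colorable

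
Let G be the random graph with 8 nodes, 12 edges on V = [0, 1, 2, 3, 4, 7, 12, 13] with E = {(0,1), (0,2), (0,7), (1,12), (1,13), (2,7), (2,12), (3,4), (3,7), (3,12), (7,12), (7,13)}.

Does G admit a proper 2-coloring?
No, G is not 2-colorable

The clique on vertices [0, 2, 7] has size 3 > 2, so it alone needs 3 colors.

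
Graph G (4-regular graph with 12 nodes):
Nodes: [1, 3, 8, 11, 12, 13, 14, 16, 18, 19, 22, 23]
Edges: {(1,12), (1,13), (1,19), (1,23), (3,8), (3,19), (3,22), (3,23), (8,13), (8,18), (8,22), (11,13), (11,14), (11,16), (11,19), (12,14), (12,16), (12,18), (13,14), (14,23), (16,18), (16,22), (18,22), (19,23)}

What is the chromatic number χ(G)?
Clique number ω(G) = 3 (lower bound: χ ≥ ω).
The clique on [1, 19, 23] has size 3, forcing χ ≥ 3, and the coloring below uses 3 colors, so χ(G) = 3.
A valid 3-coloring: color 1: [8, 14, 16, 19]; color 2: [12, 13, 22, 23]; color 3: [1, 3, 11, 18].

χ(G) = 3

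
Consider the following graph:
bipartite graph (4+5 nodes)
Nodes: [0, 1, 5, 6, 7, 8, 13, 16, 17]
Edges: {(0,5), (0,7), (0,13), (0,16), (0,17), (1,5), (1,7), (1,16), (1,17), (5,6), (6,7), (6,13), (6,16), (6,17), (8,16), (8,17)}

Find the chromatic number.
Clique number ω(G) = 2 (lower bound: χ ≥ ω).
The graph is bipartite (no odd cycle), so 2 colors suffice: χ(G) = 2.
A valid 2-coloring: color 1: [0, 1, 6, 8]; color 2: [5, 7, 13, 16, 17].

χ(G) = 2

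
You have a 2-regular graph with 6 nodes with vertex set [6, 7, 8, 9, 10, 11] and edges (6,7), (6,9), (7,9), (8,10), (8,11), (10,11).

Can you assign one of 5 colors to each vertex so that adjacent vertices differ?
Yes, G is 5-colorable

A valid 5-coloring: color 1: [8, 9]; color 2: [6, 11]; color 3: [7, 10].
(χ(G) = 3 ≤ 5.)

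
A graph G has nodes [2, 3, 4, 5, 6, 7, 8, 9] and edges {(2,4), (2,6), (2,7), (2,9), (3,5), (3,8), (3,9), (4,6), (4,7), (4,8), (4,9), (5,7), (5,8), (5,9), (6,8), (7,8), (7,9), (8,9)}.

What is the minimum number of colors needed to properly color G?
χ(G) = 4

Clique number ω(G) = 4 (lower bound: χ ≥ ω).
The clique on [4, 7, 8, 9] has size 4, forcing χ ≥ 4, and the coloring below uses 4 colors, so χ(G) = 4.
A valid 4-coloring: color 1: [2, 8]; color 2: [6, 9]; color 3: [4, 5]; color 4: [3, 7].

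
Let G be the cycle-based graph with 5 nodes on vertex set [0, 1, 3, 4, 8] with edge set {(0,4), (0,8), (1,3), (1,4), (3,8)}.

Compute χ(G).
χ(G) = 3

Clique number ω(G) = 2 (lower bound: χ ≥ ω).
Odd cycle [3, 1, 4, 0, 8] needs 3 colors (χ ≥ 3).
The coloring below uses 3 colors, so χ(G) = 3.
A valid 3-coloring: color 1: [0, 3]; color 2: [1, 8]; color 3: [4].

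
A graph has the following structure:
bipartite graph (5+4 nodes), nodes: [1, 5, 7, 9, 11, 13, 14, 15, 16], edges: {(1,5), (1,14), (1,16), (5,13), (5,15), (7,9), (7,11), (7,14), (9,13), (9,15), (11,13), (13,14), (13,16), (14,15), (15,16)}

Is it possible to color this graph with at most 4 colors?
Yes, G is 4-colorable

A valid 4-coloring: color 1: [1, 7, 13, 15]; color 2: [5, 9, 11, 14, 16].
(χ(G) = 2 ≤ 4.)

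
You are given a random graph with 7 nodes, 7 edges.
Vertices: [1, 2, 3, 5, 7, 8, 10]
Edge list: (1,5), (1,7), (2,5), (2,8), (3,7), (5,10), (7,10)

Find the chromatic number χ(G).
Clique number ω(G) = 2 (lower bound: χ ≥ ω).
The graph is bipartite (no odd cycle), so 2 colors suffice: χ(G) = 2.
A valid 2-coloring: color 1: [5, 7, 8]; color 2: [1, 2, 3, 10].

χ(G) = 2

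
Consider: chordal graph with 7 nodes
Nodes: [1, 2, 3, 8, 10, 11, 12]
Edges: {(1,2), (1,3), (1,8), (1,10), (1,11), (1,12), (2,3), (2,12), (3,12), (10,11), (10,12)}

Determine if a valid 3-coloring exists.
The clique on vertices [1, 2, 3, 12] has size 4 > 3, so it alone needs 4 colors.

No, G is not 3-colorable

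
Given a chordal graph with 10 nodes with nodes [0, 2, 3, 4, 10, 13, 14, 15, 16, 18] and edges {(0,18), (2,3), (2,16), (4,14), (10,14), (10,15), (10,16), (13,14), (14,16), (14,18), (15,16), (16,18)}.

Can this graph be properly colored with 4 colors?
A valid 4-coloring: color 1: [0, 2, 14, 15]; color 2: [3, 4, 13, 16]; color 3: [10, 18].
(χ(G) = 3 ≤ 4.)

Yes, G is 4-colorable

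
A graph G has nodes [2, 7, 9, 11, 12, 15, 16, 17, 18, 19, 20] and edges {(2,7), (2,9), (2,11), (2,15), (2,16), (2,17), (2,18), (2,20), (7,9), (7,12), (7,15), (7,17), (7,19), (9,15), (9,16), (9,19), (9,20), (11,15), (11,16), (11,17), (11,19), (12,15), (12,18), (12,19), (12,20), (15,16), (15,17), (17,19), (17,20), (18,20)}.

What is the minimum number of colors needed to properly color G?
χ(G) = 5

Clique number ω(G) = 4 (lower bound: χ ≥ ω).
Odd cycle [16, 11, 17, 7, 9] needs 3 colors (χ ≥ 3).
Vertex 15 is adjacent to every vertex of [7, 9, 11, 16, 17], which already need 3 colors among themselves, so 15 needs a new color (χ ≥ 4).
Vertex 2 is adjacent to every vertex of [7, 9, 11, 15, 16, 17], which already need 4 colors among themselves, so 2 needs a new color (χ ≥ 5).
The coloring below uses 5 colors, so χ(G) = 5.
A valid 5-coloring: color 1: [2, 12]; color 2: [15, 19, 20]; color 3: [7, 11, 18]; color 4: [9, 17]; color 5: [16].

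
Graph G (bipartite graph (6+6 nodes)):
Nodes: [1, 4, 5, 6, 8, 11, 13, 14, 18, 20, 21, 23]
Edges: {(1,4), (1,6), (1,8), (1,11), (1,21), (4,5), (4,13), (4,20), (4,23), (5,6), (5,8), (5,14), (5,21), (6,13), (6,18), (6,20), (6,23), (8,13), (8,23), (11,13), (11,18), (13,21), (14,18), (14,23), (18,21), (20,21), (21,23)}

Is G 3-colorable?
A valid 3-coloring: color 1: [4, 6, 8, 11, 14, 21]; color 2: [1, 5, 13, 18, 20, 23].
(χ(G) = 2 ≤ 3.)

Yes, G is 3-colorable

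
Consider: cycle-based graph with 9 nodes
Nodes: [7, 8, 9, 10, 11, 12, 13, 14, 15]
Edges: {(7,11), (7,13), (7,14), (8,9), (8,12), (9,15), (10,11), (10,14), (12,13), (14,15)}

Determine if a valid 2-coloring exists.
No, G is not 2-colorable

Odd cycle [12, 13, 7, 14, 15, 9, 8] needs 3 colors (χ ≥ 3).
Hence χ(G) ≥ 3 > 2, so no proper 2-coloring exists.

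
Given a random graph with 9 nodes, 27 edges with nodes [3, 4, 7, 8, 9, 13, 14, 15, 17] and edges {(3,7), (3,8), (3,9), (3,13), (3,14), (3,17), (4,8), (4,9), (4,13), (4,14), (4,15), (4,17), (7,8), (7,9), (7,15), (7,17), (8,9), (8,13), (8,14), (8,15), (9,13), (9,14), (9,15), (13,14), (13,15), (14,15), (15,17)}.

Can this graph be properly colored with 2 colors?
The clique on vertices [4, 8, 9, 13, 14, 15] has size 6 > 2, so it alone needs 6 colors.

No, G is not 2-colorable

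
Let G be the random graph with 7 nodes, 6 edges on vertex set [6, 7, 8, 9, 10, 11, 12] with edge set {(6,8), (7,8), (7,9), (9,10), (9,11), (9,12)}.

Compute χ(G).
χ(G) = 2

Clique number ω(G) = 2 (lower bound: χ ≥ ω).
The graph is bipartite (no odd cycle), so 2 colors suffice: χ(G) = 2.
A valid 2-coloring: color 1: [8, 9]; color 2: [6, 7, 10, 11, 12].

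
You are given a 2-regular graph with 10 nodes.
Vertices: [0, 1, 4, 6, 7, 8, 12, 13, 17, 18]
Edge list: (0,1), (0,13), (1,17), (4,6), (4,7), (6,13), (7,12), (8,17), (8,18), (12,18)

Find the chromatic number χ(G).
χ(G) = 2

Clique number ω(G) = 2 (lower bound: χ ≥ ω).
The graph is bipartite (no odd cycle), so 2 colors suffice: χ(G) = 2.
A valid 2-coloring: color 1: [0, 6, 7, 17, 18]; color 2: [1, 4, 8, 12, 13].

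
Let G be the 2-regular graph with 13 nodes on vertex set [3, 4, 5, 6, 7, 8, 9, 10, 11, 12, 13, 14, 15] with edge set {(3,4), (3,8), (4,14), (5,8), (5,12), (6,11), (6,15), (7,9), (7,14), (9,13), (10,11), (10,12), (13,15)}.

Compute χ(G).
χ(G) = 3

Clique number ω(G) = 2 (lower bound: χ ≥ ω).
Odd cycle [6, 11, 10, 12, 5, 8, 3, 4, 14, 7, 9, 13, 15] needs 3 colors (χ ≥ 3).
The coloring below uses 3 colors, so χ(G) = 3.
A valid 3-coloring: color 1: [4, 6, 7, 8, 10, 13]; color 2: [3, 5, 9, 11, 14, 15]; color 3: [12].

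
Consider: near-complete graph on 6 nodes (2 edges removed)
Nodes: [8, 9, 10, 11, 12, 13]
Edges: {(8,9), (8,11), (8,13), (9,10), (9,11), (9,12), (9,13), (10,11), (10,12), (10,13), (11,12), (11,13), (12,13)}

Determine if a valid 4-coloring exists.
The clique on vertices [9, 10, 11, 12, 13] has size 5 > 4, so it alone needs 5 colors.

No, G is not 4-colorable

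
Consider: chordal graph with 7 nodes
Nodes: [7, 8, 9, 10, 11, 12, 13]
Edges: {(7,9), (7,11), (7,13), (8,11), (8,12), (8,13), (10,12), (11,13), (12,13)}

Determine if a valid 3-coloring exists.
Yes, G is 3-colorable

A valid 3-coloring: color 1: [9, 10, 13]; color 2: [7, 8]; color 3: [11, 12].
(χ(G) = 3 ≤ 3.)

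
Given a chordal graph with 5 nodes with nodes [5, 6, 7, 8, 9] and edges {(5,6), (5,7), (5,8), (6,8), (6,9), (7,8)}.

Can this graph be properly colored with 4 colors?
Yes, G is 4-colorable

A valid 4-coloring: color 1: [5, 9]; color 2: [8]; color 3: [6, 7].
(χ(G) = 3 ≤ 4.)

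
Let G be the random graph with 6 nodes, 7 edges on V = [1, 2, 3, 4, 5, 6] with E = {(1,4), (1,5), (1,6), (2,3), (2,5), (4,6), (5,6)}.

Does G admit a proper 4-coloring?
Yes, G is 4-colorable

A valid 4-coloring: color 1: [3, 4, 5]; color 2: [1, 2]; color 3: [6].
(χ(G) = 3 ≤ 4.)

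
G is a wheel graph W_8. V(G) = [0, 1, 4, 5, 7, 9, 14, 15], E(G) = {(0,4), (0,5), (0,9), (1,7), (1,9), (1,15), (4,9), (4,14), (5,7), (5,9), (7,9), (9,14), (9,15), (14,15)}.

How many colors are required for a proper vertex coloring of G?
Clique number ω(G) = 3 (lower bound: χ ≥ ω).
Odd cycle [4, 14, 15, 1, 7, 5, 0] needs 3 colors (χ ≥ 3).
Vertex 9 is adjacent to every vertex of [0, 1, 4, 5, 7, 14, 15], which already need 3 colors among themselves, so 9 needs a new color (χ ≥ 4).
The coloring below uses 4 colors, so χ(G) = 4.
A valid 4-coloring: color 1: [9]; color 2: [4, 5, 15]; color 3: [0, 1, 14]; color 4: [7].

χ(G) = 4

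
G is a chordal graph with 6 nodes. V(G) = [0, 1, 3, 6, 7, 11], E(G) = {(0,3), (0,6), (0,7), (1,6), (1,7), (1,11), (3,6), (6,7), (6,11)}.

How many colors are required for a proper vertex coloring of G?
Clique number ω(G) = 3 (lower bound: χ ≥ ω).
The clique on [0, 3, 6] has size 3, forcing χ ≥ 3, and the coloring below uses 3 colors, so χ(G) = 3.
A valid 3-coloring: color 1: [6]; color 2: [3, 7, 11]; color 3: [0, 1].

χ(G) = 3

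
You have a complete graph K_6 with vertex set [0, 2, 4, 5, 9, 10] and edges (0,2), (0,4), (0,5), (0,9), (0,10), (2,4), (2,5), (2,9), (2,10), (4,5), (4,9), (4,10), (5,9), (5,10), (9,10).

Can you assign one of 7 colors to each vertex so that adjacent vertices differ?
Yes, G is 7-colorable

A valid 7-coloring: color 1: [4]; color 2: [2]; color 3: [10]; color 4: [9]; color 5: [0]; color 6: [5].
(χ(G) = 6 ≤ 7.)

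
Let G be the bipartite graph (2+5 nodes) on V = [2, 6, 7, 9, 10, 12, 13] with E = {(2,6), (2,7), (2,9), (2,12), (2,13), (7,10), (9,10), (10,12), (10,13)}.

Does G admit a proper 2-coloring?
A valid 2-coloring: color 1: [2, 10]; color 2: [6, 7, 9, 12, 13].
(χ(G) = 2 ≤ 2.)

Yes, G is 2-colorable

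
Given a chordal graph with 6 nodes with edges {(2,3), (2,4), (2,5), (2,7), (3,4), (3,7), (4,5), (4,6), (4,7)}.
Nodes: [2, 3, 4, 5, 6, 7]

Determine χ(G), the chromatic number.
Clique number ω(G) = 4 (lower bound: χ ≥ ω).
The clique on [2, 3, 4, 7] has size 4, forcing χ ≥ 4, and the coloring below uses 4 colors, so χ(G) = 4.
A valid 4-coloring: color 1: [4]; color 2: [2, 6]; color 3: [5, 7]; color 4: [3].

χ(G) = 4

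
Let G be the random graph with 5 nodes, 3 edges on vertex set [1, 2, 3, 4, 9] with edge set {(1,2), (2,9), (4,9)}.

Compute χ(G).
Clique number ω(G) = 2 (lower bound: χ ≥ ω).
The graph is bipartite (no odd cycle), so 2 colors suffice: χ(G) = 2.
A valid 2-coloring: color 1: [1, 3, 9]; color 2: [2, 4].

χ(G) = 2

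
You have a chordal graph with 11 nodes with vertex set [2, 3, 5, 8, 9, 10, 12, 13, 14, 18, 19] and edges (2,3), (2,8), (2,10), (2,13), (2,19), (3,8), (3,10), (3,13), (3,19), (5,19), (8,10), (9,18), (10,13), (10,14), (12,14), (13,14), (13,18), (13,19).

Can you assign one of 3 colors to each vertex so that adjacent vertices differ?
The clique on vertices [2, 3, 8, 10] has size 4 > 3, so it alone needs 4 colors.

No, G is not 3-colorable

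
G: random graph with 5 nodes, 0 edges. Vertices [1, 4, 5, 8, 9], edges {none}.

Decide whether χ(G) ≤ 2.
Yes, G is 2-colorable

A valid 2-coloring: color 1: [1, 4, 5, 8, 9].
(χ(G) = 1 ≤ 2.)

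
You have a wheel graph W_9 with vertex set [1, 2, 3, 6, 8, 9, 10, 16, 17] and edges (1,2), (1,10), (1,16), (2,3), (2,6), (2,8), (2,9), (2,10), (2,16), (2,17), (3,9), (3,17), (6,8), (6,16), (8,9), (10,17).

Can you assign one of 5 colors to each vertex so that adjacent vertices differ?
Yes, G is 5-colorable

A valid 5-coloring: color 1: [2]; color 2: [3, 8, 10, 16]; color 3: [1, 6, 9, 17].
(χ(G) = 3 ≤ 5.)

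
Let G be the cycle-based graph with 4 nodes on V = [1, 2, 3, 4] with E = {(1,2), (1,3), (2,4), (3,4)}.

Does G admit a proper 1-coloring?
Edge (1,2) forces its endpoints to differ, so 1 color is not enough.

No, G is not 1-colorable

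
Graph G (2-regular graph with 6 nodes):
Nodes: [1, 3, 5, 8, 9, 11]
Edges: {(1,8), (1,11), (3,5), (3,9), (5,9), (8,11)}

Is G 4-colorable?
A valid 4-coloring: color 1: [1, 9]; color 2: [5, 8]; color 3: [3, 11].
(χ(G) = 3 ≤ 4.)

Yes, G is 4-colorable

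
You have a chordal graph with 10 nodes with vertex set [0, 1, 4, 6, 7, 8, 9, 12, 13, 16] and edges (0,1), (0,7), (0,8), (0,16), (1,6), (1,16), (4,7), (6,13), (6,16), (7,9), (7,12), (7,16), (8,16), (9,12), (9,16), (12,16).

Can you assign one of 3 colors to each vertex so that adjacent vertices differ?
No, G is not 3-colorable

The clique on vertices [7, 9, 12, 16] has size 4 > 3, so it alone needs 4 colors.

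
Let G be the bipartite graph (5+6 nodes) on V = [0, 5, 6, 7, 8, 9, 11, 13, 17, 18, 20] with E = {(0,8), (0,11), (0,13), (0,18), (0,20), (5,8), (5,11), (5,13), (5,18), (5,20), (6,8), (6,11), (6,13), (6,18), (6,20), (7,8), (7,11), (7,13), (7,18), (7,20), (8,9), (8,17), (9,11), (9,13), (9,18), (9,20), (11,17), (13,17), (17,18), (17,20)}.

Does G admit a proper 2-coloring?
Yes, G is 2-colorable

A valid 2-coloring: color 1: [8, 11, 13, 18, 20]; color 2: [0, 5, 6, 7, 9, 17].
(χ(G) = 2 ≤ 2.)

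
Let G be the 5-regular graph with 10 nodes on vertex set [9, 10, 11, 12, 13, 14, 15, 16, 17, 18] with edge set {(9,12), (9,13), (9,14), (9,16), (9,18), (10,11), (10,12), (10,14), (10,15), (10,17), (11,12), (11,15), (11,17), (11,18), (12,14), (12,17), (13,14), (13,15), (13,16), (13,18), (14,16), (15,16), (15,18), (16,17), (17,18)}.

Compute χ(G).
χ(G) = 4

Clique number ω(G) = 4 (lower bound: χ ≥ ω).
The clique on [9, 13, 14, 16] has size 4, forcing χ ≥ 4, and the coloring below uses 4 colors, so χ(G) = 4.
A valid 4-coloring: color 1: [14, 15, 17]; color 2: [9, 11]; color 3: [12, 13]; color 4: [10, 16, 18].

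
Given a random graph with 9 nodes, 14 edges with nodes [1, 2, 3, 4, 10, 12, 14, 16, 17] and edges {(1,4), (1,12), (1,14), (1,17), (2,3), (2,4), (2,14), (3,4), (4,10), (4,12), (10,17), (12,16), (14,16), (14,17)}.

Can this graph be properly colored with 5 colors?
A valid 5-coloring: color 1: [4, 14]; color 2: [1, 2, 10, 16]; color 3: [3, 12, 17].
(χ(G) = 3 ≤ 5.)

Yes, G is 5-colorable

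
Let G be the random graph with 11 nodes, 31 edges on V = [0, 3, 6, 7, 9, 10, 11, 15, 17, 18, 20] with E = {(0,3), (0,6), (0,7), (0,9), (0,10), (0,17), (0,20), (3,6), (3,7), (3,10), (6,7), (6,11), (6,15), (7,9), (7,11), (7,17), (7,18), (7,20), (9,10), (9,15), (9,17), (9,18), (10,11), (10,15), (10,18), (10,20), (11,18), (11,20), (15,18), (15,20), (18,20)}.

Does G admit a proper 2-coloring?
The clique on vertices [9, 10, 15, 18] has size 4 > 2, so it alone needs 4 colors.

No, G is not 2-colorable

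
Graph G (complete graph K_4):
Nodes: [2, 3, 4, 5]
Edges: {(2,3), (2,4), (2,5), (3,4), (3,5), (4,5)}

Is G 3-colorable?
The clique on vertices [2, 3, 4, 5] has size 4 > 3, so it alone needs 4 colors.

No, G is not 3-colorable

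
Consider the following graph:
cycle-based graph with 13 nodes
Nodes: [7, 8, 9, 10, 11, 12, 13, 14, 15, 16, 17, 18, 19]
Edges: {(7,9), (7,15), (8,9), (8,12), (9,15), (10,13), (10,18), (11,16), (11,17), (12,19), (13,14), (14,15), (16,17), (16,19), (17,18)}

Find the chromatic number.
χ(G) = 3

Clique number ω(G) = 3 (lower bound: χ ≥ ω).
The clique on [7, 9, 15] has size 3, forcing χ ≥ 3, and the coloring below uses 3 colors, so χ(G) = 3.
A valid 3-coloring: color 1: [9, 10, 14, 17, 19]; color 2: [12, 13, 15, 16, 18]; color 3: [7, 8, 11].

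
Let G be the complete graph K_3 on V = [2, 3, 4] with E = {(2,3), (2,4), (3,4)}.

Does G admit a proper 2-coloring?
No, G is not 2-colorable

The clique on vertices [2, 3, 4] has size 3 > 2, so it alone needs 3 colors.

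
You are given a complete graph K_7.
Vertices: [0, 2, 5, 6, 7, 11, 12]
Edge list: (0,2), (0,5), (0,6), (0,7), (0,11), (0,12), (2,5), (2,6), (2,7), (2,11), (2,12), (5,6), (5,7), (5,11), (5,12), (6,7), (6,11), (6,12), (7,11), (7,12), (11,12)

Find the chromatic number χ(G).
Clique number ω(G) = 7 (lower bound: χ ≥ ω).
The clique on [0, 2, 5, 6, 7, 11, 12] has size 7, forcing χ ≥ 7, and the coloring below uses 7 colors, so χ(G) = 7.
A valid 7-coloring: color 1: [5]; color 2: [0]; color 3: [6]; color 4: [12]; color 5: [11]; color 6: [7]; color 7: [2].

χ(G) = 7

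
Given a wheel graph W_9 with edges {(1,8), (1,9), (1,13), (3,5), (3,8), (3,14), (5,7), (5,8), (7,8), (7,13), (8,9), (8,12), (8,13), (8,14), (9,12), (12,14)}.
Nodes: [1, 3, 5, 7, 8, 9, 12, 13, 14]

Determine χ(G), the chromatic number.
χ(G) = 3

Clique number ω(G) = 3 (lower bound: χ ≥ ω).
The clique on [1, 8, 9] has size 3, forcing χ ≥ 3, and the coloring below uses 3 colors, so χ(G) = 3.
A valid 3-coloring: color 1: [8]; color 2: [1, 3, 7, 12]; color 3: [5, 9, 13, 14].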